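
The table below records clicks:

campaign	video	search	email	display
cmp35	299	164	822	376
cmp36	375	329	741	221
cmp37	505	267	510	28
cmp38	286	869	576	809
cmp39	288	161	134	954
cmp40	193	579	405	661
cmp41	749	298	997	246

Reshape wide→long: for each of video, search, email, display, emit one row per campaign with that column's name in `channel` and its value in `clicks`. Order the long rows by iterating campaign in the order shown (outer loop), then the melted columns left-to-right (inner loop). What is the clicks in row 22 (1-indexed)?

28 rows total (7 × 4). Row 22: index ⌊(22-1)/4⌋ = 5 into campaign → cmp40; (22-1) mod 4 = 1 into the melted columns → search.
So row 22 is (cmp40, search, 579); clicks = 579.

579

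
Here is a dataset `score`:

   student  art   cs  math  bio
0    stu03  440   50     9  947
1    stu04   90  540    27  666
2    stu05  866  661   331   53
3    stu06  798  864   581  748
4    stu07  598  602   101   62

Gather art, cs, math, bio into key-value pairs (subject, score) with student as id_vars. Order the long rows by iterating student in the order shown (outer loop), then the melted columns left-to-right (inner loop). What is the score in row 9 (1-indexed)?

866

20 rows total (5 × 4). Row 9: index ⌊(9-1)/4⌋ = 2 into student → stu05; (9-1) mod 4 = 0 into the melted columns → art.
So row 9 is (stu05, art, 866); score = 866.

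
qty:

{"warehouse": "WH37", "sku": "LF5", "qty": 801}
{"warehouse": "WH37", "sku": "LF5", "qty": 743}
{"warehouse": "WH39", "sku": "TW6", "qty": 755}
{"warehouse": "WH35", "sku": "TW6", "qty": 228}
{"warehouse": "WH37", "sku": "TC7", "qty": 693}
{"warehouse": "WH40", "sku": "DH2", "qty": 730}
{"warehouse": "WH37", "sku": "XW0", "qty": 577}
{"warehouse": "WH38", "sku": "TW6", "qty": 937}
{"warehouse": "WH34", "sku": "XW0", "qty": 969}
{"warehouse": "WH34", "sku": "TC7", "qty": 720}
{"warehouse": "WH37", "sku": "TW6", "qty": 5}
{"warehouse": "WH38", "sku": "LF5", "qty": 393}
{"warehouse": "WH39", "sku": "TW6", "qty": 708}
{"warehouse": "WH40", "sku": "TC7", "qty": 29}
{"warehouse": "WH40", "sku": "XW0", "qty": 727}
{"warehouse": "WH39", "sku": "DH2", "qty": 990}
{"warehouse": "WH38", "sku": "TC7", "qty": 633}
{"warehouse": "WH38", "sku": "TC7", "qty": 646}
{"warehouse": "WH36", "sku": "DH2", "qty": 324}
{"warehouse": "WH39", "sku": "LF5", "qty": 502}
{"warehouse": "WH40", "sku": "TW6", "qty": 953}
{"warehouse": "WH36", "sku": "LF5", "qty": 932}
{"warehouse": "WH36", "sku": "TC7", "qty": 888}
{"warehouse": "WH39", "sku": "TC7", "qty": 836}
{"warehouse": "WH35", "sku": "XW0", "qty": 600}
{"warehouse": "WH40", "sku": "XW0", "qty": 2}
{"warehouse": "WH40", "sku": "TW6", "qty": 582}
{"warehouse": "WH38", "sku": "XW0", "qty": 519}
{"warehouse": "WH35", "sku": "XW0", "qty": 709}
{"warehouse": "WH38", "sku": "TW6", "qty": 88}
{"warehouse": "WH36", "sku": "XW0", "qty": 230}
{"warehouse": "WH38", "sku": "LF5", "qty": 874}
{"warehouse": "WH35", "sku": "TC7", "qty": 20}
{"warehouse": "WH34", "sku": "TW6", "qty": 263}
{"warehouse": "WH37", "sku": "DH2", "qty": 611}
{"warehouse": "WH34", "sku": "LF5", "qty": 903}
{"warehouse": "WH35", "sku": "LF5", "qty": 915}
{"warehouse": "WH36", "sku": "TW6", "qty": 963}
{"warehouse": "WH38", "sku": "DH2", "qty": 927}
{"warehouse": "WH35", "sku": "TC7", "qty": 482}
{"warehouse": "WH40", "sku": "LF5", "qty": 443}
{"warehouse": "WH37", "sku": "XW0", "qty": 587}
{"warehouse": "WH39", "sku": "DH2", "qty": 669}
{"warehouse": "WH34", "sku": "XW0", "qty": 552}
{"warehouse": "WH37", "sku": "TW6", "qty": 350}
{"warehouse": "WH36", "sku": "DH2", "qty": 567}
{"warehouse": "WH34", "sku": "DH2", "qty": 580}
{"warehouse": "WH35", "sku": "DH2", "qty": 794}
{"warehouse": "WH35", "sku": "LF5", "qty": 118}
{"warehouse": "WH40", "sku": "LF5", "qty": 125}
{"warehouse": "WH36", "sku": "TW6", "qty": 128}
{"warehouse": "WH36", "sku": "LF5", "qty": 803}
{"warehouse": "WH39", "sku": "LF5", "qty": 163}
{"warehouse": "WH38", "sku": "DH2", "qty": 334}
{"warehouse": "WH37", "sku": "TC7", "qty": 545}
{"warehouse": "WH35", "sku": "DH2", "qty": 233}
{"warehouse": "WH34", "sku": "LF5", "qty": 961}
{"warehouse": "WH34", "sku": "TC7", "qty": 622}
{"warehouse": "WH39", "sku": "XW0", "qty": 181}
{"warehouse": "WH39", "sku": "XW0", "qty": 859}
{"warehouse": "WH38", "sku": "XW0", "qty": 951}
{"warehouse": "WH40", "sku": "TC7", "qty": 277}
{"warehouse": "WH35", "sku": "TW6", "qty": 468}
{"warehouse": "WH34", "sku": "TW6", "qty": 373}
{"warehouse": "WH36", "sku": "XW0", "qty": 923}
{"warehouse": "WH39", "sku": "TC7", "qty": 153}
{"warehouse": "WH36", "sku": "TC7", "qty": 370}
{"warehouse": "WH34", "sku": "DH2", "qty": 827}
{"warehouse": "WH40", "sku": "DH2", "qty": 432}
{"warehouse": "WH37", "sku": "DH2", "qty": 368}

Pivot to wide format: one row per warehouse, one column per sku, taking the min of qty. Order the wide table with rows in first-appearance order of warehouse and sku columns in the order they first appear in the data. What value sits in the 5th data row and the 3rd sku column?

With rows in first-appearance order of warehouse, row 5 is warehouse=WH38. sku columns in first-appearance order: LF5, TW6, TC7, DH2, XW0; column 3 is TC7.
Long rows with warehouse=WH38, sku=TC7: min(633, 646) = 633.

633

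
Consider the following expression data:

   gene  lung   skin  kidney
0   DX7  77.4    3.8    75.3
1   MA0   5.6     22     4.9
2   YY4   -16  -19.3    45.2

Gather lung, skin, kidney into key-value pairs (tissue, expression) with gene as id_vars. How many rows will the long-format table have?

9

3 gene values × 3 melted columns = 9 rows.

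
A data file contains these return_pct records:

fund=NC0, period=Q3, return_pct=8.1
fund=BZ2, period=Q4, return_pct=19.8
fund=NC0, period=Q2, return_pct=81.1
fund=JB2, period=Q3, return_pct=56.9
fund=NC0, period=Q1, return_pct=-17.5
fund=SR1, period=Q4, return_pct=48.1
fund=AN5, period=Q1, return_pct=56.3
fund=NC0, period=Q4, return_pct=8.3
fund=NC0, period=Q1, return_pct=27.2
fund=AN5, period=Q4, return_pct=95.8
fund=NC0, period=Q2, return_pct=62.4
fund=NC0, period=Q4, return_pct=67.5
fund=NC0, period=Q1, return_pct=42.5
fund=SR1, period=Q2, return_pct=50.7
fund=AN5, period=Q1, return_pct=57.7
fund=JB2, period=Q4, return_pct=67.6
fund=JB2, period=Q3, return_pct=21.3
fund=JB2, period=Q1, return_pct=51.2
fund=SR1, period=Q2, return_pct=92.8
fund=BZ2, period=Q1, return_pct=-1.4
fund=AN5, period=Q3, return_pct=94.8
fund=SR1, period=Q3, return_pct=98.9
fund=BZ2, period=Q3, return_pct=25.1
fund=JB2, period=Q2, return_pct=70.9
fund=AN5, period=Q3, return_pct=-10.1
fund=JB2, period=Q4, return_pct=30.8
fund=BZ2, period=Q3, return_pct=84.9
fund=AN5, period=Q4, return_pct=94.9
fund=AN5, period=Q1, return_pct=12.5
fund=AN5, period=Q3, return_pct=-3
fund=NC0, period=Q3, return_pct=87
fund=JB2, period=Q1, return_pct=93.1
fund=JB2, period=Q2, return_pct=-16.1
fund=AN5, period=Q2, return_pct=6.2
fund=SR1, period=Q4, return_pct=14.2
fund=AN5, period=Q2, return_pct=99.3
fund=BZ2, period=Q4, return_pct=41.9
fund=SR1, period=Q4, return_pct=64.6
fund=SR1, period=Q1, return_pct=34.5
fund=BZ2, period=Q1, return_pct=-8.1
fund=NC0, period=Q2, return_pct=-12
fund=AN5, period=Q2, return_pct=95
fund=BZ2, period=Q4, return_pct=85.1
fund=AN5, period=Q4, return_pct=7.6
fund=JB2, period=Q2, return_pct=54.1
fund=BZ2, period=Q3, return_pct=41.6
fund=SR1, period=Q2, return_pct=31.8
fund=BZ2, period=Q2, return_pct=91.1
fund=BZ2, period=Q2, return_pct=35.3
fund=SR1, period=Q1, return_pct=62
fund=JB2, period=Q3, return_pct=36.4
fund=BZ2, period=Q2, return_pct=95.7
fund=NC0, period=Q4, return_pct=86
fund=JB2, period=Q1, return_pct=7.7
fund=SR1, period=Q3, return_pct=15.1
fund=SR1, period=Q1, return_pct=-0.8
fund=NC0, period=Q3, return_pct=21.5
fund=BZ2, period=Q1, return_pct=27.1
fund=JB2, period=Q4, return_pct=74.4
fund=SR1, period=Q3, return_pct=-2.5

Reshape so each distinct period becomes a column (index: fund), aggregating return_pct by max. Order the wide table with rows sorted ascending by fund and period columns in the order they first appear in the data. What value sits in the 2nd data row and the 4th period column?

With rows sorted ascending by fund, row 2 is fund=BZ2. period columns in first-appearance order: Q3, Q4, Q2, Q1; column 4 is Q1.
Long rows with fund=BZ2, period=Q1: max(-1.4, -8.1, 27.1) = 27.1.

27.1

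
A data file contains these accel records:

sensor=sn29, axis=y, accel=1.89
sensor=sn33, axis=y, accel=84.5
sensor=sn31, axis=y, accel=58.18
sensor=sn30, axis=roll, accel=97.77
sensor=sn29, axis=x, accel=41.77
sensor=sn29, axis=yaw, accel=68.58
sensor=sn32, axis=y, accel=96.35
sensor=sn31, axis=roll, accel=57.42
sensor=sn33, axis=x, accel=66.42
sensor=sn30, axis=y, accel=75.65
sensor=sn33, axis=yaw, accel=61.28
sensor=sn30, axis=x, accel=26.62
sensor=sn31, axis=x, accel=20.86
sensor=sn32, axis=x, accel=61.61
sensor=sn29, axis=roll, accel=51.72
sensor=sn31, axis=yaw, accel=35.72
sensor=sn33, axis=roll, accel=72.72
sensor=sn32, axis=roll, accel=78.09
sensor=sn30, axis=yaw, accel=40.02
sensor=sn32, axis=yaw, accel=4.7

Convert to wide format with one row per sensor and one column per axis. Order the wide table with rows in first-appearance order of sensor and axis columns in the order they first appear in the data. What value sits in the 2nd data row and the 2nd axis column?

72.72

With rows in first-appearance order of sensor, row 2 is sensor=sn33. axis columns in first-appearance order: y, roll, x, yaw; column 2 is roll.
Long rows with sensor=sn33, axis=roll: accel = 72.72.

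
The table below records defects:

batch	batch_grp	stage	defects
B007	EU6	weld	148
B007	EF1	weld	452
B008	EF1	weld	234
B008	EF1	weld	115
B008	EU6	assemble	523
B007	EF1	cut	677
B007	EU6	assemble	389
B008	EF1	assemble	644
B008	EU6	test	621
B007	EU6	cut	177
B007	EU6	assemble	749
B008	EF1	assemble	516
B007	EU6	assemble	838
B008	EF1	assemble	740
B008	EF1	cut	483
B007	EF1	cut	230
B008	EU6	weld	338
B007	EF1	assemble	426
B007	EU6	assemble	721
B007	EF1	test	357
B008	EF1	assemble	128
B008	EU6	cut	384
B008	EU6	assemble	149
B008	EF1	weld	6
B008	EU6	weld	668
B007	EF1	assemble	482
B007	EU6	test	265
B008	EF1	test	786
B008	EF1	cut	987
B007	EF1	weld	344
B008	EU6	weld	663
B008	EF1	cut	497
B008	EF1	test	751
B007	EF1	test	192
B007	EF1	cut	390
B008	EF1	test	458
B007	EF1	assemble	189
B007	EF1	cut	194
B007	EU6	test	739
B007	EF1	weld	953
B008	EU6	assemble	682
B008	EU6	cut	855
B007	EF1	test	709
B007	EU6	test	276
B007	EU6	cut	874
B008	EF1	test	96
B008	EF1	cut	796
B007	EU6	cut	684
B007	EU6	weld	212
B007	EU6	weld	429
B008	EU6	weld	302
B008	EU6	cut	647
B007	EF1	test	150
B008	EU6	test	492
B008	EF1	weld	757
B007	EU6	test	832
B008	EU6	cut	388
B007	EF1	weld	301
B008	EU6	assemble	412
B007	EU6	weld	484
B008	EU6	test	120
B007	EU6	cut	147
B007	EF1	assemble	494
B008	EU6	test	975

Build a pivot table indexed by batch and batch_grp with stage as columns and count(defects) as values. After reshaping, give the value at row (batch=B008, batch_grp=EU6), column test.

Rows with batch=B008, batch_grp=EU6 and stage=test: defects values are 621, 492, 120, 975.
4 rows match — count = 4.

4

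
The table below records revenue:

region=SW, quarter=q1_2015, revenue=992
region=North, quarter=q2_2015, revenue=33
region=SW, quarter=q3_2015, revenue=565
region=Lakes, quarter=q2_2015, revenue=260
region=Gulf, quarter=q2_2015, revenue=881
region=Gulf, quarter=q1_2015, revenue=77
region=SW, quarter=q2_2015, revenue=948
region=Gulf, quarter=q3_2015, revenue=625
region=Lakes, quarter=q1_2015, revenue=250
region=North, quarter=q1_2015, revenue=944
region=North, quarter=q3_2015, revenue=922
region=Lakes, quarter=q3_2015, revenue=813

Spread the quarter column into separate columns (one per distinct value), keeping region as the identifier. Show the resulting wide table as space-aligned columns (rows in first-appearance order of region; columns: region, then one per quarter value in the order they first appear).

Columns: region plus the 3 distinct quarter values (q1_2015, q2_2015, q3_2015).
For example, row SW column q1_2015 takes revenue=992 from the long row (SW, q1_2015).

region  q1_2015  q2_2015  q3_2015
SW      992      948      565    
North   944      33       922    
Lakes   250      260      813    
Gulf    77       881      625    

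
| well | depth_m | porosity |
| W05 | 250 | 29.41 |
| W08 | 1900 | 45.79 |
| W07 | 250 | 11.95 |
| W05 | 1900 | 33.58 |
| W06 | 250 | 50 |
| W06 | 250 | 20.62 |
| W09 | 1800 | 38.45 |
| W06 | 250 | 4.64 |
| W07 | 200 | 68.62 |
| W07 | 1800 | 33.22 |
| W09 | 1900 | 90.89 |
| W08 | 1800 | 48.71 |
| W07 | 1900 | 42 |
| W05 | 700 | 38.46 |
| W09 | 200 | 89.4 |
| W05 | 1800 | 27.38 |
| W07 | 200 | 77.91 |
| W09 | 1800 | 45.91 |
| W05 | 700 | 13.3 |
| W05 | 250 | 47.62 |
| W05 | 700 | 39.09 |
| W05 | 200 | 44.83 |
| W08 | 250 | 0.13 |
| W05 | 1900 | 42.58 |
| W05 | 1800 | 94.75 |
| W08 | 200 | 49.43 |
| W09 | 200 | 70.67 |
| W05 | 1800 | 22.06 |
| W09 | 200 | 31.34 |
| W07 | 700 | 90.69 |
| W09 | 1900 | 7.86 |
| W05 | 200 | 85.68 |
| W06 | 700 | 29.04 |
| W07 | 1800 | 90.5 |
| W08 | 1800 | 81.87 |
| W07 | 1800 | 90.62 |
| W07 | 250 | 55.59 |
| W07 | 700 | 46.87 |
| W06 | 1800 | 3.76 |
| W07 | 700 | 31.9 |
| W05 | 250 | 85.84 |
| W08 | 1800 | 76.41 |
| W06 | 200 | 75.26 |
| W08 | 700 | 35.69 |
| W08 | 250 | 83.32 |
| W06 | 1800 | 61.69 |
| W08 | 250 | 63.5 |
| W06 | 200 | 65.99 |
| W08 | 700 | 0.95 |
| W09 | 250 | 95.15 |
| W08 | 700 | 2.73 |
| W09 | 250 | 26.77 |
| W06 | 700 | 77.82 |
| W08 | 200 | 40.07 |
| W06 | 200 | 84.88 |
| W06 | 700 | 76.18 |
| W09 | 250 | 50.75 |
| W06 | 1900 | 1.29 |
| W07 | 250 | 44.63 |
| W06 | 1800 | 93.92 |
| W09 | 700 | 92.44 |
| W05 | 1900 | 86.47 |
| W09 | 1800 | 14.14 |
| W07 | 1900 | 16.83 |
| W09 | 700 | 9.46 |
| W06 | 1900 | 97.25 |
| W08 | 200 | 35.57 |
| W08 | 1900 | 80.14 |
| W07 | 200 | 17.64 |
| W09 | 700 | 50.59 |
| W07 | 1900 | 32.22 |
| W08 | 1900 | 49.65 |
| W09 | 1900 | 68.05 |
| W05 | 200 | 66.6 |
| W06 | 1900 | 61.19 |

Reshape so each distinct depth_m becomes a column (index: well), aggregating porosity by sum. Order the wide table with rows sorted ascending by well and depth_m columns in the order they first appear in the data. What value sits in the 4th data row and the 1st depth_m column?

146.95

With rows sorted ascending by well, row 4 is well=W08. depth_m columns in first-appearance order: 250, 1900, 1800, 200, 700; column 1 is 250.
Long rows with well=W08, depth_m=250: 0.13 + 83.32 + 63.5 = 146.95.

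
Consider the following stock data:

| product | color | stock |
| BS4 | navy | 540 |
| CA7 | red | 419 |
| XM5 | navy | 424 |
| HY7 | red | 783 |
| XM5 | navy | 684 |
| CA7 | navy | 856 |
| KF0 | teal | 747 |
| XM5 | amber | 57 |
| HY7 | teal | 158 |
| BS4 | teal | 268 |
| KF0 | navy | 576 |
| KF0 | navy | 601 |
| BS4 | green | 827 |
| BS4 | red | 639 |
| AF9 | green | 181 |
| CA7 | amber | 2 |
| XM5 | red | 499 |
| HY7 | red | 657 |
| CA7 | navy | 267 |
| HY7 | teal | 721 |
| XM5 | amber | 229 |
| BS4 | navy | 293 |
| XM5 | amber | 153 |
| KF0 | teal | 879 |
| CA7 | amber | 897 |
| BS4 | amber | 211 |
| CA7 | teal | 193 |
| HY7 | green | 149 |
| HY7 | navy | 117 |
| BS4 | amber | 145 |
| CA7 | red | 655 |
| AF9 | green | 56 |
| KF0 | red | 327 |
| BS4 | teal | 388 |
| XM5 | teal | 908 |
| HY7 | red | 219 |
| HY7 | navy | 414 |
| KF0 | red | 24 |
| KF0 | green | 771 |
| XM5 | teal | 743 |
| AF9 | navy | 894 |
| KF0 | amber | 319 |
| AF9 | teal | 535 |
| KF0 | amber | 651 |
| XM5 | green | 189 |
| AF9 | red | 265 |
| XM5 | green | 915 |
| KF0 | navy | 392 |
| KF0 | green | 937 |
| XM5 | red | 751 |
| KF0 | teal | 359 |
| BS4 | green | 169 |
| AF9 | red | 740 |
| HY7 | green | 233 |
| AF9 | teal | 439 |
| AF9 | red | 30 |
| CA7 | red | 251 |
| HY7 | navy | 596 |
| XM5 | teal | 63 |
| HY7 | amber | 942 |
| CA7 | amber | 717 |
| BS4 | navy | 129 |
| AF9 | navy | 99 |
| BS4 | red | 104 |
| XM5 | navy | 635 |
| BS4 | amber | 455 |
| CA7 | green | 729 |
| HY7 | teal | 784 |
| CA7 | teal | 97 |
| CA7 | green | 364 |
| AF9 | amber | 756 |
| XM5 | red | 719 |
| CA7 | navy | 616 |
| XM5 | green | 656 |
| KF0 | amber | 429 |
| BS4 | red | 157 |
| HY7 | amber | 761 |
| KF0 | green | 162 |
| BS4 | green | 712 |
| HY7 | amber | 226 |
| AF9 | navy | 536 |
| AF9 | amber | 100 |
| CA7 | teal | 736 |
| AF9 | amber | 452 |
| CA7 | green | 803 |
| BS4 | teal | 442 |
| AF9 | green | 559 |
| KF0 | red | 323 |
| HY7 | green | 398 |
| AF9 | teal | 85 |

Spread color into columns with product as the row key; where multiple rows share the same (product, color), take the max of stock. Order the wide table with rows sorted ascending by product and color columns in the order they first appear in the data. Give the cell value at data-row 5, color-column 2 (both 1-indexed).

With rows sorted ascending by product, row 5 is product=KF0. color columns in first-appearance order: navy, red, teal, amber, green; column 2 is red.
Long rows with product=KF0, color=red: max(327, 24, 323) = 327.

327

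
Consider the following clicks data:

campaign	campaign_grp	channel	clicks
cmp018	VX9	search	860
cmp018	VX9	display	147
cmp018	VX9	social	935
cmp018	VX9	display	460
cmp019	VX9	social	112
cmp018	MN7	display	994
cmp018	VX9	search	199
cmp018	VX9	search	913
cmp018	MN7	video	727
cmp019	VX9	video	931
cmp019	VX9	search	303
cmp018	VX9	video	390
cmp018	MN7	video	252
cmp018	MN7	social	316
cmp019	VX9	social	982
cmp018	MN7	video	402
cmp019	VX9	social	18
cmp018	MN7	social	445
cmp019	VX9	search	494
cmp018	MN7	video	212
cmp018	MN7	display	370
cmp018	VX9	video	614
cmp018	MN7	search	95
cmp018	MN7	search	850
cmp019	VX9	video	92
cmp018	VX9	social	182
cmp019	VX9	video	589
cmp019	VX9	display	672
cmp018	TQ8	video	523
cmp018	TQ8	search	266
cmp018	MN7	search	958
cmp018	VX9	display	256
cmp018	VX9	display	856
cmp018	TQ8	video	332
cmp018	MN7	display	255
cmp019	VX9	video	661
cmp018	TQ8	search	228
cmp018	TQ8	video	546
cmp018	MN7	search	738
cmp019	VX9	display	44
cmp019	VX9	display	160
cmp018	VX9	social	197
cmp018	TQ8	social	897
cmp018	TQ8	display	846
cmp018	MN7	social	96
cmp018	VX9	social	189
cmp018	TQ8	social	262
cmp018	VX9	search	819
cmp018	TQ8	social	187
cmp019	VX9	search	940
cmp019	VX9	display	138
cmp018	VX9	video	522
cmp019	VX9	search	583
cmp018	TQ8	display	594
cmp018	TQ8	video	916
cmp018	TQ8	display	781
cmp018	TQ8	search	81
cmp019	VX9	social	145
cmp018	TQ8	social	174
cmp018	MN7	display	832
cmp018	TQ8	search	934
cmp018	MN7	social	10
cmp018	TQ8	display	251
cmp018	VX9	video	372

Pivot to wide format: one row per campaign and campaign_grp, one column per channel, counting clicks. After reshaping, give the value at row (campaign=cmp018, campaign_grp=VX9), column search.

4

Rows with campaign=cmp018, campaign_grp=VX9 and channel=search: clicks values are 860, 199, 913, 819.
4 rows match — count = 4.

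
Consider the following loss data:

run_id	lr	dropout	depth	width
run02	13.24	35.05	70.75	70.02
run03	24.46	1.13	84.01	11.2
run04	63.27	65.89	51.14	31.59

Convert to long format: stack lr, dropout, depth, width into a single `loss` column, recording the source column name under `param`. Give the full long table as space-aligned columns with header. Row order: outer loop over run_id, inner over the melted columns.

Each (run_id, column) pair becomes one row: 3 × 4 = 12 rows.
For example, (run02, lr) → loss=13.24.

run_id  param    loss 
run02   lr       13.24
run02   dropout  35.05
run02   depth    70.75
run02   width    70.02
run03   lr       24.46
run03   dropout  1.13 
run03   depth    84.01
run03   width    11.2 
run04   lr       63.27
run04   dropout  65.89
run04   depth    51.14
run04   width    31.59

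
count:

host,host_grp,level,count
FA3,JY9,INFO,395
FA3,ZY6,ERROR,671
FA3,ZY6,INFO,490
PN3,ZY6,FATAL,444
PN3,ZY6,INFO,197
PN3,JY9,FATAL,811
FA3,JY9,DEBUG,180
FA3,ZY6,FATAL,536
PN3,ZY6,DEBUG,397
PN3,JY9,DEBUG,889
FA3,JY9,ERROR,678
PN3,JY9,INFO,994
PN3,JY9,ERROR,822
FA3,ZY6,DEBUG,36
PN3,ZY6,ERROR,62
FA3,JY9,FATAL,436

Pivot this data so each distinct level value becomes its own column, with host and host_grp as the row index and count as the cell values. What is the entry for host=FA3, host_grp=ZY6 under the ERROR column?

671

Wide layout: rows indexed by host and host_grp, columns are the 4 distinct level values (INFO, ERROR, FATAL, DEBUG).
Cell (host=FA3, host_grp=ZY6, level=ERROR) draws from the long row where host=FA3, host_grp=ZY6 and level=ERROR, which has count=671.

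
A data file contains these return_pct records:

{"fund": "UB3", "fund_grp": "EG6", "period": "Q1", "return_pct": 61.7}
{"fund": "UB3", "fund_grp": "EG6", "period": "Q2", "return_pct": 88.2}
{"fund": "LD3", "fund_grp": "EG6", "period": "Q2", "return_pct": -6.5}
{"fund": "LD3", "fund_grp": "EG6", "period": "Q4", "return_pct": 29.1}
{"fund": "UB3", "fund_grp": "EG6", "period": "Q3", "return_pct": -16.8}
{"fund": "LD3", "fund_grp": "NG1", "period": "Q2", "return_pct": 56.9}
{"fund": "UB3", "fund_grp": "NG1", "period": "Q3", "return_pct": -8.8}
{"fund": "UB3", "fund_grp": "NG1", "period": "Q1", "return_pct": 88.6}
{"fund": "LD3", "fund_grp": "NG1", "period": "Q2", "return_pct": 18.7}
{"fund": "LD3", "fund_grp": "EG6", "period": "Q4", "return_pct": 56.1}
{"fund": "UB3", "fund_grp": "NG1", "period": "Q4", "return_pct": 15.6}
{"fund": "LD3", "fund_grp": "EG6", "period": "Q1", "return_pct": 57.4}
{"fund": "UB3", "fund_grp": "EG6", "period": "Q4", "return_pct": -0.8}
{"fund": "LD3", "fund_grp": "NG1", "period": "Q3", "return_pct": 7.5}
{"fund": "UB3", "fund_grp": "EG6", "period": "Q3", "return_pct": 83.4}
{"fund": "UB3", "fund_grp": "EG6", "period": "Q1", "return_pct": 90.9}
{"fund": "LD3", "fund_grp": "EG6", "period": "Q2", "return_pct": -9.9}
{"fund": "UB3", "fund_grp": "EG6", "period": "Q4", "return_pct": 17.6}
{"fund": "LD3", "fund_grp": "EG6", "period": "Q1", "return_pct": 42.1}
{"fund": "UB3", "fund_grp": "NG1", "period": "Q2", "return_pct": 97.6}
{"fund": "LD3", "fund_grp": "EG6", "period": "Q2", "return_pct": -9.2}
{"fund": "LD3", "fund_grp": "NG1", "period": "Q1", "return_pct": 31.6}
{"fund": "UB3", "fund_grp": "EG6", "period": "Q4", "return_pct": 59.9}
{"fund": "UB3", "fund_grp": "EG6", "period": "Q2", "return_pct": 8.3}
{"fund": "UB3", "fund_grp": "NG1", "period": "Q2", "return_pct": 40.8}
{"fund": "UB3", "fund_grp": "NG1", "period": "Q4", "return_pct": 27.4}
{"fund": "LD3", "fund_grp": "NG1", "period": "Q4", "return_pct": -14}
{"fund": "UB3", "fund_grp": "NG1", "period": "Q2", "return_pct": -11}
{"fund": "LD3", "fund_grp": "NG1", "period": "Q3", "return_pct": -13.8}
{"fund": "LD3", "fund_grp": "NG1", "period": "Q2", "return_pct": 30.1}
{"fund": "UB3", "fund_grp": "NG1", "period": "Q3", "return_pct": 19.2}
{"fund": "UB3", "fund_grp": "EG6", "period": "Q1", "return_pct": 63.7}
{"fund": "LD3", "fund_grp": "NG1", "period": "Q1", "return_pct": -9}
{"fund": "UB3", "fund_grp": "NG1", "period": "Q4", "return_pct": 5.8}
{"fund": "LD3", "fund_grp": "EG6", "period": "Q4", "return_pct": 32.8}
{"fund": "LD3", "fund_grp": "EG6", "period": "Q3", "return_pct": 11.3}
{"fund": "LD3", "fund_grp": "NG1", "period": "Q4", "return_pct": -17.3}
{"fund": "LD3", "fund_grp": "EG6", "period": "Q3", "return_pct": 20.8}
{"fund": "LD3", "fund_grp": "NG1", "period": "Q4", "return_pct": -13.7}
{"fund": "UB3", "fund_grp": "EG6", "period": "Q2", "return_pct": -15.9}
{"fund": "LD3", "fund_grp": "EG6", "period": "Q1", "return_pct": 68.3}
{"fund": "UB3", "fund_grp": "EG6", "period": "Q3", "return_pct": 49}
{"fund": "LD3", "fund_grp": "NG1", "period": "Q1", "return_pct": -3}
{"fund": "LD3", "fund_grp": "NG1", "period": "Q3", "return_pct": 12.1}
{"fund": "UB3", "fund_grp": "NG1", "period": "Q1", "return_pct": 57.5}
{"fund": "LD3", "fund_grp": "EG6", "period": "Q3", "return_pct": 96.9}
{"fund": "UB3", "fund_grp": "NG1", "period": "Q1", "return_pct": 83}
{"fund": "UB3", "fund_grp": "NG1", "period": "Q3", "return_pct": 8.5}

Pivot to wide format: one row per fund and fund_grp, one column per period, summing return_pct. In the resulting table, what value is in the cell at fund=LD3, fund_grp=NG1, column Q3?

5.8

Rows with fund=LD3, fund_grp=NG1 and period=Q3: return_pct values are 7.5, -13.8, 12.1.
7.5 + -13.8 + 12.1 = 5.8.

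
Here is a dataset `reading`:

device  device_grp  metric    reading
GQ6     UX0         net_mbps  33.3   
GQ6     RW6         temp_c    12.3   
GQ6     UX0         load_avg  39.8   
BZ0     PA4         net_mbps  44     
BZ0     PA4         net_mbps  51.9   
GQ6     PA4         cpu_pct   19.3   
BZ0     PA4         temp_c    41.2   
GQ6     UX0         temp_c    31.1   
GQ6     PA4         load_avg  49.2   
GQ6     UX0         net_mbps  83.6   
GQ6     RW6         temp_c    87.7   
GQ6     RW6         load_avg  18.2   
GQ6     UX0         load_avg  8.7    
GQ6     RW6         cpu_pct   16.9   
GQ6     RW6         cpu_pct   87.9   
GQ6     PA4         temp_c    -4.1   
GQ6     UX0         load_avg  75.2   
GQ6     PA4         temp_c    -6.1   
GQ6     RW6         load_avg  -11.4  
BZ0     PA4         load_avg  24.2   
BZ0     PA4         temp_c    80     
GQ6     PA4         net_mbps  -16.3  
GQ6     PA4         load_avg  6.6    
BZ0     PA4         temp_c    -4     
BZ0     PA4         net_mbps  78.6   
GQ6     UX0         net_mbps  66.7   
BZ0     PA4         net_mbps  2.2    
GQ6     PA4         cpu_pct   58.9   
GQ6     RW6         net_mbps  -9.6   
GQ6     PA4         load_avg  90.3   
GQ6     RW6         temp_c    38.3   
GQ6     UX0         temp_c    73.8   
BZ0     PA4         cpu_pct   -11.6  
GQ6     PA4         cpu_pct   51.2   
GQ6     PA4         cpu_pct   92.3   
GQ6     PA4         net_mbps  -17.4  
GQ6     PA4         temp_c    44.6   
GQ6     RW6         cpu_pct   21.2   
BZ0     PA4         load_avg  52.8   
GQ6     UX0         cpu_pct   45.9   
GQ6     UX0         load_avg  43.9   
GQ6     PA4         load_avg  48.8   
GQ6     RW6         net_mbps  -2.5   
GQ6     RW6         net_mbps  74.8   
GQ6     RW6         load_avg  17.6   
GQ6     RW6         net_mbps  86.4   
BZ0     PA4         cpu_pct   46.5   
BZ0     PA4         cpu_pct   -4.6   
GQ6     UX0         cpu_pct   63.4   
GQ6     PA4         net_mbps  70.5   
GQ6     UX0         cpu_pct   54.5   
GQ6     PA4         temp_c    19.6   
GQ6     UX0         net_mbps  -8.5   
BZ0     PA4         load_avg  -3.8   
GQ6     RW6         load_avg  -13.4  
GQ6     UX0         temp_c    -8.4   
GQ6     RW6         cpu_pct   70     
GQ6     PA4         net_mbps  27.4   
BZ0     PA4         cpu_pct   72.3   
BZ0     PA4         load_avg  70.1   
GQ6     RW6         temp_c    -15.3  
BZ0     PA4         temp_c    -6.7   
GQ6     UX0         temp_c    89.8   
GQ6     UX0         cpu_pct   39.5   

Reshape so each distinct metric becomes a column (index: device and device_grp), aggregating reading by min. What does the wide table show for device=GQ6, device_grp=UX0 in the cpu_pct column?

Rows with device=GQ6, device_grp=UX0 and metric=cpu_pct: reading values are 45.9, 63.4, 54.5, 39.5.
min(45.9, 63.4, 54.5, 39.5) = 39.5.

39.5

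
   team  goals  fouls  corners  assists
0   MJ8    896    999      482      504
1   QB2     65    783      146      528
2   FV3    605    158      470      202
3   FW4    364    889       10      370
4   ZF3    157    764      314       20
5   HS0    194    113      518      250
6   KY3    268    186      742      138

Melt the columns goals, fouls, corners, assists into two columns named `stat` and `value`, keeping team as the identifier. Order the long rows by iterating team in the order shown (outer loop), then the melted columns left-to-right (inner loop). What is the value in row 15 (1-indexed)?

28 rows total (7 × 4). Row 15: index ⌊(15-1)/4⌋ = 3 into team → FW4; (15-1) mod 4 = 2 into the melted columns → corners.
So row 15 is (FW4, corners, 10); value = 10.

10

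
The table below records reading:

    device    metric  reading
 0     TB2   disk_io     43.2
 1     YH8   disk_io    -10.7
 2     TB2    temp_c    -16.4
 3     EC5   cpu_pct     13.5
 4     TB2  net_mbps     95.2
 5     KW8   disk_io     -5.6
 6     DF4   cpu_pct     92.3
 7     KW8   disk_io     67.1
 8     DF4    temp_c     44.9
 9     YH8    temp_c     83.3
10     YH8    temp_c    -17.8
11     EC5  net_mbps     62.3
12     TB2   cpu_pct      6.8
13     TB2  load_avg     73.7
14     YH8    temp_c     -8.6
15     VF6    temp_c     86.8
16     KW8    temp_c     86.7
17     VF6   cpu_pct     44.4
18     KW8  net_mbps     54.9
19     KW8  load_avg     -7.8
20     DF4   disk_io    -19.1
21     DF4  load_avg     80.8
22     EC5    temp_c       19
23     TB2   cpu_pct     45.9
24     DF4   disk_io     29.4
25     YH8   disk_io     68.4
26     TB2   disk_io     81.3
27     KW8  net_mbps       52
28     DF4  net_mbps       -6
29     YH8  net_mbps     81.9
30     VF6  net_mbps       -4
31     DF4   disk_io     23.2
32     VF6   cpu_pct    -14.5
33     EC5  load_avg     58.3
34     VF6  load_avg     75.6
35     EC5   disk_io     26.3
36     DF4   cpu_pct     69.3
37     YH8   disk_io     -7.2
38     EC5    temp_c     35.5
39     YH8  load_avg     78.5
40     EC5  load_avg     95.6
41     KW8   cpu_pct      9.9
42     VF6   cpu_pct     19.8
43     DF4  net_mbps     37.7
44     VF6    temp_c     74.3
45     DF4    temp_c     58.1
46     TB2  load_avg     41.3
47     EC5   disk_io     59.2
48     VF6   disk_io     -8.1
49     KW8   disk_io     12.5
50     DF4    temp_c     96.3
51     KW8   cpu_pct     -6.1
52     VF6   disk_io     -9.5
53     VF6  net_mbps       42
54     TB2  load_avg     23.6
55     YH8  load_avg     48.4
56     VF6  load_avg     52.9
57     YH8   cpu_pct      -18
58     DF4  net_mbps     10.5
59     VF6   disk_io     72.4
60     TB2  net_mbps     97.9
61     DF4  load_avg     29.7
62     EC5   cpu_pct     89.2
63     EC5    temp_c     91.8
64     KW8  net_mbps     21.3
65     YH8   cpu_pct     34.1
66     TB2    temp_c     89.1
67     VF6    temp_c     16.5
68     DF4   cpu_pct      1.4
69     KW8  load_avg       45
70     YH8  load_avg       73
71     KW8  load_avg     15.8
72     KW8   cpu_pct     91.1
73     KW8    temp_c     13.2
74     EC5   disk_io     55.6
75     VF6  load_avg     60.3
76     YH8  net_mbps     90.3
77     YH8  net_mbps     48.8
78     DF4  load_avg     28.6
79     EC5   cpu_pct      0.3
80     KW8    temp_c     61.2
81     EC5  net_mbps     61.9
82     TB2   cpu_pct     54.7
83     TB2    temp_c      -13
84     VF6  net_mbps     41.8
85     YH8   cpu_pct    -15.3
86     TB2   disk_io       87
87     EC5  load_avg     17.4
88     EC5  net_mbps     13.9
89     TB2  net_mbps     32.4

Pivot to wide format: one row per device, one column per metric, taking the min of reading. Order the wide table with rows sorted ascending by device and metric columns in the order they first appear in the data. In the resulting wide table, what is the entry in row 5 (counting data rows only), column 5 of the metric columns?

With rows sorted ascending by device, row 5 is device=VF6. metric columns in first-appearance order: disk_io, temp_c, cpu_pct, net_mbps, load_avg; column 5 is load_avg.
Long rows with device=VF6, metric=load_avg: min(75.6, 52.9, 60.3) = 52.9.

52.9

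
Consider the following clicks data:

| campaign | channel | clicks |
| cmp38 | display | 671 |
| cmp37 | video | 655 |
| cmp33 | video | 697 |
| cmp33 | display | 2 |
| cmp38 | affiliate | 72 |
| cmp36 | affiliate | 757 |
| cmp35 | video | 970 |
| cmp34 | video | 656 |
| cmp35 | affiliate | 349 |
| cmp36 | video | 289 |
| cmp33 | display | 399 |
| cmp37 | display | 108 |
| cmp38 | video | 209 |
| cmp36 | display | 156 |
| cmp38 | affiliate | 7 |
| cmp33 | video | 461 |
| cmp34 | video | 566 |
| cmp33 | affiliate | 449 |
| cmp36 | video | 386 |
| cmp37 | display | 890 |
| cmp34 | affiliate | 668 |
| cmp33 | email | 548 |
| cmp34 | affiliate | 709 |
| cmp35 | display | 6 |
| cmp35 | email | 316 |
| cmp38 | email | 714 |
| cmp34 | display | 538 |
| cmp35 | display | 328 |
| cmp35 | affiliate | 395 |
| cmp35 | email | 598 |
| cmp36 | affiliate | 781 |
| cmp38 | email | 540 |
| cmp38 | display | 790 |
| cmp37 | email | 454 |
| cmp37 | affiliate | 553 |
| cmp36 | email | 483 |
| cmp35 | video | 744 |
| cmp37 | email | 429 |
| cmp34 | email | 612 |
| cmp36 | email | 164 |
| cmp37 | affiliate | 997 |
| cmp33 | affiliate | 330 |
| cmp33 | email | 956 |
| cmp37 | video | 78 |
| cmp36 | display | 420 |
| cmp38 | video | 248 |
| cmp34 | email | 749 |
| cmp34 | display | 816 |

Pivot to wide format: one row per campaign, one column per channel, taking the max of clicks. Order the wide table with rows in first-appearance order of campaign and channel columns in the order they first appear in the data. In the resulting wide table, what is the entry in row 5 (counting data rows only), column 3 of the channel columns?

395

With rows in first-appearance order of campaign, row 5 is campaign=cmp35. channel columns in first-appearance order: display, video, affiliate, email; column 3 is affiliate.
Long rows with campaign=cmp35, channel=affiliate: max(349, 395) = 395.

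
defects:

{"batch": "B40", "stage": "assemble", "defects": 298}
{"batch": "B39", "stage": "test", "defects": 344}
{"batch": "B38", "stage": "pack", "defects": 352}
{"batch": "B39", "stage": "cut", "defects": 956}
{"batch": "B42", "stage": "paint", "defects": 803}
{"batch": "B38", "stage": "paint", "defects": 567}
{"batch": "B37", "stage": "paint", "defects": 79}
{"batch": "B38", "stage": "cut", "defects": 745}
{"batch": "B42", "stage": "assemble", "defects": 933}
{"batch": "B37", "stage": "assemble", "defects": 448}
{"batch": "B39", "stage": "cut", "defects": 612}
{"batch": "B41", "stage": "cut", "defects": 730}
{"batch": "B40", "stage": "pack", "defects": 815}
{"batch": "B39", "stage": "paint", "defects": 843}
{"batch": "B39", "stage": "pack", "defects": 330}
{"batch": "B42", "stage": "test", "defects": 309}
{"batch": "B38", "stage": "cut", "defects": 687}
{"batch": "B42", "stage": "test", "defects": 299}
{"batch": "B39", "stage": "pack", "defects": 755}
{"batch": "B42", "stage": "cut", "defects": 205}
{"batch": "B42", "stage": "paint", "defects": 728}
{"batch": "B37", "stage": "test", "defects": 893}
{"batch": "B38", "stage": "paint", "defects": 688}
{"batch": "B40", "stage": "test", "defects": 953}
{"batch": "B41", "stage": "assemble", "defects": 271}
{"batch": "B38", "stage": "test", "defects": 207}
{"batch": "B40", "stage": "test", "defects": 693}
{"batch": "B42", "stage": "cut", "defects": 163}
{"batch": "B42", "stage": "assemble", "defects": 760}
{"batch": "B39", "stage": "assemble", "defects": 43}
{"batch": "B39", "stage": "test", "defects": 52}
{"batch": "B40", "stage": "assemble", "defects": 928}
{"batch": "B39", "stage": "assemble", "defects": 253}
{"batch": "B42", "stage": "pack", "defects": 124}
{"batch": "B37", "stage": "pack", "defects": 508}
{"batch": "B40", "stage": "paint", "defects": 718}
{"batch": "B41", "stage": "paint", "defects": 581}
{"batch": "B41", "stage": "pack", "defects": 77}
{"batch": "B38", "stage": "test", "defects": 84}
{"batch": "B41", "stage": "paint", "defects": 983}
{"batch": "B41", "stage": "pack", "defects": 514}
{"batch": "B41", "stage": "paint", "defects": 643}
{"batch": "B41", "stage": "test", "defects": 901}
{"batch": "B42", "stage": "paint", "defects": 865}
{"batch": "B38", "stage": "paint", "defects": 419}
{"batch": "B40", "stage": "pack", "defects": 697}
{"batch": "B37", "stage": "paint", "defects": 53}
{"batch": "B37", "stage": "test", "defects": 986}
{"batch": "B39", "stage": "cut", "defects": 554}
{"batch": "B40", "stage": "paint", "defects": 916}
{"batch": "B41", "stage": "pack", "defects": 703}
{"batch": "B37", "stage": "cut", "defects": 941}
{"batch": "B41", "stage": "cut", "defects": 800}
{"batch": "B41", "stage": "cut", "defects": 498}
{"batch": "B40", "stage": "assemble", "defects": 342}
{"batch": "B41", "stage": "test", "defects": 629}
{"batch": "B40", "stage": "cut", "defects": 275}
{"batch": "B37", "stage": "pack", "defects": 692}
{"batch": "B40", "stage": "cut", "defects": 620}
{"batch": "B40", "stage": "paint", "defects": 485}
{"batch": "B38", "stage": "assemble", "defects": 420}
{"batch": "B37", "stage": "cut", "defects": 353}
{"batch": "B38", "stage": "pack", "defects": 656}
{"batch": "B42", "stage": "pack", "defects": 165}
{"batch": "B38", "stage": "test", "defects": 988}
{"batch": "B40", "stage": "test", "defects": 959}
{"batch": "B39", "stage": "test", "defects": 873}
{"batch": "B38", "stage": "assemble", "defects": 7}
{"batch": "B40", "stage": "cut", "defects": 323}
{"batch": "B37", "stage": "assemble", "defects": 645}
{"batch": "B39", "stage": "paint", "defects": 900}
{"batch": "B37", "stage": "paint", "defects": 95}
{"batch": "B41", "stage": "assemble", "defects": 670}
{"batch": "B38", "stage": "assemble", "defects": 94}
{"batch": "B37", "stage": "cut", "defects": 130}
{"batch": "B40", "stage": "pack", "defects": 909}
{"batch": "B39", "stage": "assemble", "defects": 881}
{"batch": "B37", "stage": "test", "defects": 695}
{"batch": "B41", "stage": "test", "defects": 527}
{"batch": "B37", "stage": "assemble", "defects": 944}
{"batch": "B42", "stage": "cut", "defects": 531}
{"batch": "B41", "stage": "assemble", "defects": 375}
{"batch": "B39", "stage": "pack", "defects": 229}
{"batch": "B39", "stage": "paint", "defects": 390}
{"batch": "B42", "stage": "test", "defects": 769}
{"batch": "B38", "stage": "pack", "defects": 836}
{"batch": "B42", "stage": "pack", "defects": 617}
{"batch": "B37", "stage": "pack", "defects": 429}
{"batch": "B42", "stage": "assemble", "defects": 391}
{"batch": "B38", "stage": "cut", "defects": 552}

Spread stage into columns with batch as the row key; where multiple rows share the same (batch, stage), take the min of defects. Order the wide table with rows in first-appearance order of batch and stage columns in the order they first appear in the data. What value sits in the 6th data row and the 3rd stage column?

With rows in first-appearance order of batch, row 6 is batch=B41. stage columns in first-appearance order: assemble, test, pack, cut, paint; column 3 is pack.
Long rows with batch=B41, stage=pack: min(77, 514, 703) = 77.

77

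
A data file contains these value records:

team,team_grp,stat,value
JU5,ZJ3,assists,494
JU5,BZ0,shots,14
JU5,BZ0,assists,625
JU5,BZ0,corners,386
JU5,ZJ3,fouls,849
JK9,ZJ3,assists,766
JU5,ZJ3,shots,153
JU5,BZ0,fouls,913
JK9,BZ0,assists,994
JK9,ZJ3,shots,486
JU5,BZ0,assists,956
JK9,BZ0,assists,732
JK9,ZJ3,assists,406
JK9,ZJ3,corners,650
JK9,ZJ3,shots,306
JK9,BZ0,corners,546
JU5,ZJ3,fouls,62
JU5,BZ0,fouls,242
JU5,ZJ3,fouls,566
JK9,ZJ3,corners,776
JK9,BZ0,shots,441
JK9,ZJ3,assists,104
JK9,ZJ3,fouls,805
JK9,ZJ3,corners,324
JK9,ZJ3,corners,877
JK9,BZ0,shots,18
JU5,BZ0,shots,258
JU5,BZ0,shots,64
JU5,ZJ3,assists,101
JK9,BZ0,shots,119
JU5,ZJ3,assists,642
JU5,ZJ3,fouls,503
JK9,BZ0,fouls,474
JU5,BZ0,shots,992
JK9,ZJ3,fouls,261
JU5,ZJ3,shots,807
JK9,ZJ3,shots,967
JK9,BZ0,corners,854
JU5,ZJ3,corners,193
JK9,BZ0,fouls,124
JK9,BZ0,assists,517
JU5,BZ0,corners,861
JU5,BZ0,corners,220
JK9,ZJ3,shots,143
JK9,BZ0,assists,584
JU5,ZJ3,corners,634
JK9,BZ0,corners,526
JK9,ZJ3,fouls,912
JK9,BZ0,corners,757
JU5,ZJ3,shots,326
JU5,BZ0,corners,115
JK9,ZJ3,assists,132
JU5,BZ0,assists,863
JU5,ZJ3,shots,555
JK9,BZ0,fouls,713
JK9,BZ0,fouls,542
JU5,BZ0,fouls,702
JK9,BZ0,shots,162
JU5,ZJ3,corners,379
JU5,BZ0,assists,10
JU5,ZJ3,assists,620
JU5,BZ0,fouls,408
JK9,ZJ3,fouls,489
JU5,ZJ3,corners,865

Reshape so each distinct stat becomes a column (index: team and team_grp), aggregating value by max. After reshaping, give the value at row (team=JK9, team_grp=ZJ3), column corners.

877

Rows with team=JK9, team_grp=ZJ3 and stat=corners: value values are 650, 776, 324, 877.
max(650, 776, 324, 877) = 877.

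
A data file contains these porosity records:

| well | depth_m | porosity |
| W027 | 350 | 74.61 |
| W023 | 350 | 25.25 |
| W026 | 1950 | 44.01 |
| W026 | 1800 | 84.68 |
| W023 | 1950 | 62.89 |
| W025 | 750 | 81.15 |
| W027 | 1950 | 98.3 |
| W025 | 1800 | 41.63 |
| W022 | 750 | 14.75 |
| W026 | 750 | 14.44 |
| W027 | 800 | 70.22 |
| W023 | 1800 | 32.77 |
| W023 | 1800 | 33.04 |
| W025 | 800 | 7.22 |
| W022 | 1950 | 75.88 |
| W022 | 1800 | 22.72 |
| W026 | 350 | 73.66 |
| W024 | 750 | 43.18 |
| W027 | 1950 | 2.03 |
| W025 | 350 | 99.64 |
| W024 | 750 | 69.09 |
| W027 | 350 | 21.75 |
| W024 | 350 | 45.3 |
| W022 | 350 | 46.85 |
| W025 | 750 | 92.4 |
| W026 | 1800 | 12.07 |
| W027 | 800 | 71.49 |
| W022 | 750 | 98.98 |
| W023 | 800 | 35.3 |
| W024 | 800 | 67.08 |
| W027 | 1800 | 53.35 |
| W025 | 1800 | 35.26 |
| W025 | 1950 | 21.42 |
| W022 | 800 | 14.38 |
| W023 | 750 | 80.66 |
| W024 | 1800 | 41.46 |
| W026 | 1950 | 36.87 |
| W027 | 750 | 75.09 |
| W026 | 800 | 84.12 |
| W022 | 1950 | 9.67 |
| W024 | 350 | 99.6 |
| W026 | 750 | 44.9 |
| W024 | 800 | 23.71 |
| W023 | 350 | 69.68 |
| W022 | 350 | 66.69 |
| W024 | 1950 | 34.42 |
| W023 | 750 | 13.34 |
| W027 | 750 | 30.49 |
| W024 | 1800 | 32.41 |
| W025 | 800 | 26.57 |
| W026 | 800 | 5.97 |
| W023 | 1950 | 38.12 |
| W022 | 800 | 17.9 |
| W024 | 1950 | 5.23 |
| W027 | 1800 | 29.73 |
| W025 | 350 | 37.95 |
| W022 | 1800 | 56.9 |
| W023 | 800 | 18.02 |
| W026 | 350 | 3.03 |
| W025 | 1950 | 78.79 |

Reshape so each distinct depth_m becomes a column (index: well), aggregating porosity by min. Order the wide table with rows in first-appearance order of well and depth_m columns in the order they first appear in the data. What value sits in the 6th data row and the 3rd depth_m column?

32.41

With rows in first-appearance order of well, row 6 is well=W024. depth_m columns in first-appearance order: 350, 1950, 1800, 750, 800; column 3 is 1800.
Long rows with well=W024, depth_m=1800: min(41.46, 32.41) = 32.41.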